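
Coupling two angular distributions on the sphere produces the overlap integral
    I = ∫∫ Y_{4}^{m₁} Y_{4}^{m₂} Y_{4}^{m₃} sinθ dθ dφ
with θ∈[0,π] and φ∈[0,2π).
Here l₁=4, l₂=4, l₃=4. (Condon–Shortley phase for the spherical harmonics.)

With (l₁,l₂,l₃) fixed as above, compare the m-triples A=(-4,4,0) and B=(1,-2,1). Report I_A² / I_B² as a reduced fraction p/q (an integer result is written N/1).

49/90

l's match ⇒ only the (l;m) 3-j factors differ between A and B.
A: triangle coeff Δ(4,4,4) = 1/450450; Σ_t [4,4]: t=4:+1/13824 = 1/13824; (3j)²=14/1287 [(4 4 4; -4 4 0)], sign=+1
B: triangle coeff Δ(4,4,4) = 1/450450; Σ_t [0,2]: t=0:+1/576 t=1:−1/144 t=2:+1/576 = -1/288; (3j)²=20/1001 [(4 4 4; 1 -2 1)], sign=+1
I_A²/I_B² = (14/1287)/(20/1001) = 49/90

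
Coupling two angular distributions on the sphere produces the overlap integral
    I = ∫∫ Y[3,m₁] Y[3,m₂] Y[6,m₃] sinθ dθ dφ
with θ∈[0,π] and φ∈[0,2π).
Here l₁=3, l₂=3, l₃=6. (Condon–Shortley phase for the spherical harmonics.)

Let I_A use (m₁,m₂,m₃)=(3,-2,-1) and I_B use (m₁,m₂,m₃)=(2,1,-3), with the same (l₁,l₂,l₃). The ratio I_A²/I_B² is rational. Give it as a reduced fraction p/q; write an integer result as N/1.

1/54

Same 3,3,6: normalisation and zero-m 3j drop out of the ratio.
A: Δ: 0! 6! 6! / 13! → 1/12012; sum: t=0:+1/86400 = 1/86400; 3j²(3 3 6; 3 -2 -1) = Δ·Π!·Σ² = 1/1716  (sign -1)
B: Δ: 0! 6! 6! / 13! → 1/12012; sum: t=0:+1/5760 = 1/5760; 3j²(3 3 6; 2 1 -3) = Δ·Π!·Σ² = 9/286  (sign -1)
I_A²/I_B² = (1/1716)/(9/286) = 1/54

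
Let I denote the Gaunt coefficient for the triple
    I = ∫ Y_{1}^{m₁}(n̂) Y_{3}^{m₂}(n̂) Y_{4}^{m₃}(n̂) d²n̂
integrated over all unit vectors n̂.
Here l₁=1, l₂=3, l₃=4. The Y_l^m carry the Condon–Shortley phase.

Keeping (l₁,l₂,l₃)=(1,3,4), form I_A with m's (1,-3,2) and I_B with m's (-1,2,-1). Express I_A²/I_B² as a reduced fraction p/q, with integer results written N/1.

1/3

l's match ⇒ only the (l;m) 3-j factors differ between A and B.
A: triangle coeff Δ(1,3,4) = 1/252; Σ_t [0,0]: t=0:+1/1440 = 1/1440; (3j)²=1/252 [(1 3 4; 1 -3 2)], sign=+1
B: triangle coeff Δ(1,3,4) = 1/252; Σ_t [0,0]: t=0:+1/240 = 1/240; (3j)²=1/84 [(1 3 4; -1 2 -1)], sign=-1
I_A²/I_B² = (1/252)/(1/84) = 1/3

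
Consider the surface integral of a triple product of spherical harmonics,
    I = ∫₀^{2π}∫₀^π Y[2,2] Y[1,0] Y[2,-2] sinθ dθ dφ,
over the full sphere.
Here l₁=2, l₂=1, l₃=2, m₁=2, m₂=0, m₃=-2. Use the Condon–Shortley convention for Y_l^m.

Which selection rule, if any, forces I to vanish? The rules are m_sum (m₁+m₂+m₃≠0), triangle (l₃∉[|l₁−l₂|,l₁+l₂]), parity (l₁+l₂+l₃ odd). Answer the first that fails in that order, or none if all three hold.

azimuthal sum: 2 + 0 − 2 = 0  ✓
1 ≤ 2 ≤ 3 (triangle on l)  ✓
L = 2 + 1 + 2 = 5 (odd)  ✗

parity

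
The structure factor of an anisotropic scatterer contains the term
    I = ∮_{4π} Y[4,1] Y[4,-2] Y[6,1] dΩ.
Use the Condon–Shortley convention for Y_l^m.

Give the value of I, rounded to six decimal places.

0.097783

m-sum 0 ✓  L=14 even ✓  0≤6≤8 ✓
Π(2lᵢ+1) = 9×9×13 = 1053
triangle coeff Δ(4,4,6) = 1/1261260
Σ_t [0,2]: t=0:+1/4608 t=1:−1/1296 t=2:+1/4608 = -7/20736
(3j)²=20/1287 [(4 4 6; 0 0 0)], sign=-1
Σ_t [0,2]: t=0:+1/3456 t=1:−1/5760 t=2:+1/172800 = 7/57600
(3j)²=21/2860 [(4 4 6; 1 -2 1)], sign=-1
⇒ 4πI² = 189/1573
I = (+1)√(189/1573/(4π)) = 0.09778261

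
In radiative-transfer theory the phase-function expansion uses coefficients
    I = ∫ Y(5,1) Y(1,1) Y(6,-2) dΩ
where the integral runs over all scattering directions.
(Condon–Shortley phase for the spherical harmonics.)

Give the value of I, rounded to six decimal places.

m-sum 0 ✓  L=12 even ✓  4≤6≤6 ✓
Π(2lᵢ+1) = 11×3×13 = 429
triangle coeff Δ(5,1,6) = 1/858
Σ_t [0,0]: t=0:+1/14400 = 1/14400
(3j)²=6/143 [(5 1 6; 0 0 0)], sign=+1
Σ_t [0,0]: t=0:+1/34560 = 1/34560
(3j)²=14/429 [(5 1 6; 1 1 -2)], sign=+1
⇒ 4πI² = 84/143
I = (+1)√(84/143/(4π)) = 0.21620548

0.216205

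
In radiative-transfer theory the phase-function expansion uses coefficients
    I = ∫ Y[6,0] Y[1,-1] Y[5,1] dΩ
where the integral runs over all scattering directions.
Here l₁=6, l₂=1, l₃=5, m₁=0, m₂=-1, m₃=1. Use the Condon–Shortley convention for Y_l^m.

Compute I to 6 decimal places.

0.158246

Checks pass: Σm=0; 12 even; l₃=5∈[5,7].
(2·6+1)(2·1+1)(2·5+1) = 429
Δ: 2! 10! 0! / 13! → 1/858
sum: t=1:−1/14400 = -1/14400
3j²(6 1 5; 0 0 0) = Δ·Π!·Σ² = 6/143  (sign +1)
sum: t=0:+1/34560 = 1/34560
3j²(6 1 5; 0 -1 1) = Δ·Π!·Σ² = 5/286  (sign +1)
combine: 4πI² = 429·6/143·5/286 = 45/143
take √, sign +1: I = 0.15824621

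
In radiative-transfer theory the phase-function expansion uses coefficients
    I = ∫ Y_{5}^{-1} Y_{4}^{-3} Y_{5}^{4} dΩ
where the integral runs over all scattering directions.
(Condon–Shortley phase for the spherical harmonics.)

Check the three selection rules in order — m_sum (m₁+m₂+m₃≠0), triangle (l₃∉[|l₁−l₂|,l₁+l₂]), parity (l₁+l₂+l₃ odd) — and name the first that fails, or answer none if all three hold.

none

m₁+m₂+m₃ = -1 − 3 + 4 = 0  ✓
triangle: |5−4|=1 ≤ l₃=5 ≤ 5+4=9  ✓
parity: l₁+l₂+l₃ = 14 is even  ✓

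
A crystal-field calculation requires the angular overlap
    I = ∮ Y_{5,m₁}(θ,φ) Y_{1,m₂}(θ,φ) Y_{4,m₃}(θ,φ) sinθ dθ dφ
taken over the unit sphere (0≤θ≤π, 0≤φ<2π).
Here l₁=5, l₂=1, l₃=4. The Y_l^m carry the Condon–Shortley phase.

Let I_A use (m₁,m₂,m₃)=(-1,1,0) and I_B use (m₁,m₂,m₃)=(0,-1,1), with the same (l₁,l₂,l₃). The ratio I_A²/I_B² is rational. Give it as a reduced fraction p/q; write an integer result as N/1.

3/2

Shared (l₁,l₂,l₃)=(5,1,4): N and (l;000)² cancel in I_A²/I_B².
A: Δ = 2!·8!·0!/11! = 1/495; Racah Σ t=2..2: t=2:+1/1152 = 1/1152; ⇒ 3j(5 1 4; -1 1 0)² = 1/33, sgn +1
B: Δ = 2!·8!·0!/11! = 1/495; Racah Σ t=0..0: t=0:+1/1440 = 1/1440; ⇒ 3j(5 1 4; 0 -1 1)² = 2/99, sgn -1
I_A²/I_B² = (1/33)/(2/99) = 3/2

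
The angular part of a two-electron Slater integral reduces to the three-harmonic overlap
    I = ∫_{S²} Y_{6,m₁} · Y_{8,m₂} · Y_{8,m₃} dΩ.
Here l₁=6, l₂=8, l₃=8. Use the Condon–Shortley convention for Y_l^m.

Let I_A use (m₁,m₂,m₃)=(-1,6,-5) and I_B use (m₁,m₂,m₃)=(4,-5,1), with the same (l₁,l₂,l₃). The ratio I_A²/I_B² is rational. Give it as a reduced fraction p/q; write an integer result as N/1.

143/18

Shared (l₁,l₂,l₃)=(6,8,8): N and (l;000)² cancel in I_A²/I_B².
A: Δ = 6!·6!·10!/23! = 1/13742520792; Racah Σ t=4..6: t=4:+1/6270566400 t=5:−1/2090188800 t=6:+1/6967296000 = -11/62705664000; ⇒ 3j(6 8 8; -1 6 -5)² = 1573/178296, sgn +1
B: Δ = 6!·6!·10!/23! = 1/13742520792; Racah Σ t=0..2: t=0:+1/1045094400 t=1:−1/1161216000 t=2:+1/12541132800 = 11/62705664000; ⇒ 3j(6 8 8; 4 -5 1)² = 33/29716, sgn -1
I_A²/I_B² = (1573/178296)/(33/29716) = 143/18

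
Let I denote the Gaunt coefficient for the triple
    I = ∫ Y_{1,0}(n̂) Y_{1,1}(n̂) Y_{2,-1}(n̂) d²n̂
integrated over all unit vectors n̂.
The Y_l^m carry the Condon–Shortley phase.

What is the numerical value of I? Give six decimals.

Checks pass: Σm=0; 4 even; l₃=2∈[0,2].
(2·1+1)(2·1+1)(2·2+1) = 45
Δ: 0! 2! 2! / 5! → 1/30
sum: t=0:+1/1 = 1/1
3j²(1 1 2; 0 0 0) = Δ·Π!·Σ² = 2/15  (sign +1)
sum: t=0:+1/2 = 1/2
3j²(1 1 2; 0 1 -1) = Δ·Π!·Σ² = 1/10  (sign -1)
combine: 4πI² = 45·2/15·1/10 = 3/5
take √, sign -1: I = -0.21850969

-0.218510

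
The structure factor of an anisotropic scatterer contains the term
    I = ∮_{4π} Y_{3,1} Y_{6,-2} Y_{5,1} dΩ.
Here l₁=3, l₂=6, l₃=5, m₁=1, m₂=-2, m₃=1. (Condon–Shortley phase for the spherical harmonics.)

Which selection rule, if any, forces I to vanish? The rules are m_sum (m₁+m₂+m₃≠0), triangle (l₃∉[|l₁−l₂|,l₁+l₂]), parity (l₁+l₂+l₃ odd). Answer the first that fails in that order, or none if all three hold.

none

m₁+m₂+m₃ = 1 − 2 + 1 = 0  ✓
triangle: |3−6|=3 ≤ l₃=5 ≤ 3+6=9  ✓
parity: l₁+l₂+l₃ = 14 is even  ✓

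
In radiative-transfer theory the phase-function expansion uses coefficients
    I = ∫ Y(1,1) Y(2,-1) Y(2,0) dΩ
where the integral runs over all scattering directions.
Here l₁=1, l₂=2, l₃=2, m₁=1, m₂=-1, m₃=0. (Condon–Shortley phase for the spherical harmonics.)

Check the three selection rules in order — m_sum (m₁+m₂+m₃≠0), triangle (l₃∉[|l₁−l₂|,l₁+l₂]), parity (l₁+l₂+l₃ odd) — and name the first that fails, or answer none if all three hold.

parity

m₁+m₂+m₃ = 1 − 1 + 0 = 0  ✓
triangle: |1−2|=1 ≤ l₃=2 ≤ 1+2=3  ✓
parity: l₁+l₂+l₃ = 5 is odd  ✗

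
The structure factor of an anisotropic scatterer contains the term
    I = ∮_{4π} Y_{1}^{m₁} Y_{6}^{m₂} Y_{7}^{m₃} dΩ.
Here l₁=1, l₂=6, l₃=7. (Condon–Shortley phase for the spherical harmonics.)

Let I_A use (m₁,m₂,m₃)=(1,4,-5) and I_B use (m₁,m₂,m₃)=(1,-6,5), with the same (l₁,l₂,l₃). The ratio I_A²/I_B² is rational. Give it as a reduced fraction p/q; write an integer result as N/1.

66/1

Shared (l₁,l₂,l₃)=(1,6,7): N and (l;000)² cancel in I_A²/I_B².
A: Δ = 0!·2!·12!/15! = 1/1365; Racah Σ t=0..0: t=0:+1/14515200 = 1/14515200; ⇒ 3j(1 6 7; 1 4 -5)² = 22/455, sgn +1
B: Δ = 0!·2!·12!/15! = 1/1365; Racah Σ t=0..0: t=0:+1/958003200 = 1/958003200; ⇒ 3j(1 6 7; 1 -6 5)² = 1/1365, sgn +1
I_A²/I_B² = (22/455)/(1/1365) = 66/1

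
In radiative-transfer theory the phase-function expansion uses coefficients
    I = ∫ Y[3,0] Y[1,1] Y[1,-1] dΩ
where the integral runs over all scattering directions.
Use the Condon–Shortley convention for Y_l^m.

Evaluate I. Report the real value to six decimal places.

0.000000

l₃=1 ∉ [2,4] — triangle fails ⇒ I = 0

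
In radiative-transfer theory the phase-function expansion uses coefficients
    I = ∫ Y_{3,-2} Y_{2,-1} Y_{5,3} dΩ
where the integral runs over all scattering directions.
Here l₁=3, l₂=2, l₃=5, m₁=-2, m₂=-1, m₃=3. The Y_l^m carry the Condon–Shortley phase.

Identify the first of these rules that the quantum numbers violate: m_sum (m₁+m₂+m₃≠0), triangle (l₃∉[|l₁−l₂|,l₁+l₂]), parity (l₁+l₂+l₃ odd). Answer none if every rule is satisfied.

none

azimuthal sum: -2 − 1 + 3 = 0  ✓
1 ≤ 5 ≤ 5 (triangle on l)  ✓
L = 3 + 2 + 5 = 10 (even)  ✓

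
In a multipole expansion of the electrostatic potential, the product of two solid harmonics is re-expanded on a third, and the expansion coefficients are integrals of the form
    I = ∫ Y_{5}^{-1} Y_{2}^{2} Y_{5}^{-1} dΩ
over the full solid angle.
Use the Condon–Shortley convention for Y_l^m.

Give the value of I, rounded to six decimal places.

Rules hold: Σm=0, L=12 even, 3≤5≤7.
N = 11·5·11 = 605
Δ = 2!·8!·2!/13! = 1/38610
Racah Σ t=0..2: t=0:+1/2880 t=1:−1/576 t=2:+1/2880 = -1/960
⇒ 3j(5 2 5; 0 0 0)² = 10/429, sgn +1
Racah Σ t=2..2: t=2:+1/2304 = 1/2304
⇒ 3j(5 2 5; -1 2 -1)² = 5/143, sgn +1
4πI² = N·(3j₀)²·(3jₘ)² = 250/507
I = +1·√(0.493097/4π) = 0.19808933

0.198089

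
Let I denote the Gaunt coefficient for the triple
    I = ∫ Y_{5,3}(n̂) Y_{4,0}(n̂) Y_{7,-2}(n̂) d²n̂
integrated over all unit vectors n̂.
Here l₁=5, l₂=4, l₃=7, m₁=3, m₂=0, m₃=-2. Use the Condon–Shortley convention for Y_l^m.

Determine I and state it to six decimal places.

0.000000

Σmᵢ = 1 ≠ 0, so the φ-integral vanishes; I = 0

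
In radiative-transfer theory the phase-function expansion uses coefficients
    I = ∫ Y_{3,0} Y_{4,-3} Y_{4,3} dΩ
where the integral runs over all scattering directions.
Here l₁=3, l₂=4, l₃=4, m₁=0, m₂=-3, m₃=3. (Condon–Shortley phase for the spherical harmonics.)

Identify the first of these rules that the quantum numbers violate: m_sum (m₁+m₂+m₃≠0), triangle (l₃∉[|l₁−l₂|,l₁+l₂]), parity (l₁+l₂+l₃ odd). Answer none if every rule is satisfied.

azimuthal sum: 0 − 3 + 3 = 0  ✓
1 ≤ 4 ≤ 7 (triangle on l)  ✓
L = 3 + 4 + 4 = 11 (odd)  ✗

parity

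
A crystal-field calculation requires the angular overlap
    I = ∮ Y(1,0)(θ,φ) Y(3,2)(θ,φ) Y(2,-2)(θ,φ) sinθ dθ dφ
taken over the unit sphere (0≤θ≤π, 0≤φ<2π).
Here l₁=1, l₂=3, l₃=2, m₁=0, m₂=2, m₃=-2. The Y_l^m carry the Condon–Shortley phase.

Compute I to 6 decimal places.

Checks pass: Σm=0; 6 even; l₃=2∈[2,4].
(2·1+1)(2·3+1)(2·2+1) = 105
Δ: 2! 0! 4! / 7! → 1/105
sum: t=1:−1/4 = -1/4
3j²(1 3 2; 0 0 0) = Δ·Π!·Σ² = 3/35  (sign -1)
sum: t=1:−1/24 = -1/24
3j²(1 3 2; 0 2 -2) = Δ·Π!·Σ² = 1/21  (sign -1)
combine: 4πI² = 105·3/35·1/21 = 3/7
take √, sign +1: I = 0.18467439

0.184674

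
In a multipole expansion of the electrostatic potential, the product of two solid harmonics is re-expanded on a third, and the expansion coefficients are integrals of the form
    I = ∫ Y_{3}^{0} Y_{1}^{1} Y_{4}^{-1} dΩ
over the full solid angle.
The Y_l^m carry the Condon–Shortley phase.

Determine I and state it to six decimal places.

Rules hold: Σm=0, L=8 even, 2≤4≤4.
N = 7·3·9 = 189
Δ = 0!·6!·2!/9! = 1/252
Racah Σ t=0..0: t=0:+1/36 = 1/36
⇒ 3j(3 1 4; 0 0 0)² = 4/63, sgn +1
Racah Σ t=0..0: t=0:+1/72 = 1/72
⇒ 3j(3 1 4; 0 1 -1)² = 5/126, sgn -1
4πI² = N·(3j₀)²·(3jₘ)² = 10/21
I = -1·√(0.47619/4π) = -0.19466390

-0.194664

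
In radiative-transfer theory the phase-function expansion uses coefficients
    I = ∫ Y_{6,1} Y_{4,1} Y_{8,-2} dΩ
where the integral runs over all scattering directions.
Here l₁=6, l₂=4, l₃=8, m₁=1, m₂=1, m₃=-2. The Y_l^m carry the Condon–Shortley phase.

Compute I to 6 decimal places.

0.132771

Rules hold: Σm=0, L=18 even, 2≤8≤10.
N = 13·9·17 = 1989
Δ = 2!·10!·6!/19! = 1/23279256
Racah Σ t=0..2: t=0:+1/1658880 t=1:−1/518400 t=2:+1/1658880 = -1/1382400
⇒ 3j(6 4 8; 0 0 0)² = 504/46189, sgn -1
Racah Σ t=0..2: t=0:+1/3456000 t=1:−1/829440 t=2:+1/2177280 = -199/435456000
⇒ 3j(6 4 8; 1 1 -2)² = 39601/3879876, sgn -1
4πI² = N·(3j₀)²·(3jₘ)² = 2138454/9653501
I = +1·√(0.221521/4π) = 0.13277081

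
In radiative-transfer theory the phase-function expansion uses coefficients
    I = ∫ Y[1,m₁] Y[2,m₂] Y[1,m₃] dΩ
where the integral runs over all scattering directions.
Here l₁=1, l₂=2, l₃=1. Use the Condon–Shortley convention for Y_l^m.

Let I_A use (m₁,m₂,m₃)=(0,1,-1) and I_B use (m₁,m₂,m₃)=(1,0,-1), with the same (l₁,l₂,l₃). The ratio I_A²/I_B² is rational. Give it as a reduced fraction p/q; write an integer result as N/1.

3/1

Shared (l₁,l₂,l₃)=(1,2,1): N and (l;000)² cancel in I_A²/I_B².
A: Δ = 2!·0!·2!/5! = 1/30; Racah Σ t=1..1: t=1:−1/2 = -1/2; ⇒ 3j(1 2 1; 0 1 -1)² = 1/10, sgn -1
B: Δ = 2!·0!·2!/5! = 1/30; Racah Σ t=0..0: t=0:+1/4 = 1/4; ⇒ 3j(1 2 1; 1 0 -1)² = 1/30, sgn +1
I_A²/I_B² = (1/10)/(1/30) = 3/1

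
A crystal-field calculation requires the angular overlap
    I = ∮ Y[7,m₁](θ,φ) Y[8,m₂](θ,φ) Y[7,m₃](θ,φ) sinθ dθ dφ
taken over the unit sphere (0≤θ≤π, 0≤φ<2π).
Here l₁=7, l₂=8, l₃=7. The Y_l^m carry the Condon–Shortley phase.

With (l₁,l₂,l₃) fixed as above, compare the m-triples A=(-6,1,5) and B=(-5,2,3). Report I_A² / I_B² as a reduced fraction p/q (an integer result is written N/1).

Same 7,8,7: normalisation and zero-m 3j drop out of the ratio.
A: Δ: 8! 6! 8! / 23! → 1/22086194130; sum: t=7:−1/5225472000 t=8:+1/24385536000 = -11/73156608000; 3j²(7 8 7; -6 1 5) = Δ·Π!·Σ² = 2904/260015  (sign -1)
B: Δ: 8! 6! 8! / 23! → 1/22086194130; sum: t=6:+1/597196800 t=7:−1/435456000 t=8:+1/2786918400 = -11/41803776000; 3j²(7 8 7; -5 2 3) = Δ·Π!·Σ² = 66/96577  (sign -1)
I_A²/I_B² = (2904/260015)/(66/96577) = 572/35

572/35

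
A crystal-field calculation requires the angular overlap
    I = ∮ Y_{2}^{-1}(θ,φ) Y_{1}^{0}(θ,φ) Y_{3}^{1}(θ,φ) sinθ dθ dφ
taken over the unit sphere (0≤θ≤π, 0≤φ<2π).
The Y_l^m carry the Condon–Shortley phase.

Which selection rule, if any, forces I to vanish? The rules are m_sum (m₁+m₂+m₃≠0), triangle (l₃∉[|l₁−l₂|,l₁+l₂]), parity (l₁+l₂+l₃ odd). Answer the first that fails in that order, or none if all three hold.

none

m₁+m₂+m₃ = -1 + 0 + 1 = 0  ✓
triangle: |2−1|=1 ≤ l₃=3 ≤ 2+1=3  ✓
parity: l₁+l₂+l₃ = 6 is even  ✓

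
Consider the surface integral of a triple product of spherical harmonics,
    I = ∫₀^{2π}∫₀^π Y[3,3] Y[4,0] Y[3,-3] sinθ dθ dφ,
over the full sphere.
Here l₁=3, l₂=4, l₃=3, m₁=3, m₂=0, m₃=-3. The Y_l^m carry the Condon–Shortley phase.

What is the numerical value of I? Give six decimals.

-0.076935

Checks pass: Σm=0; 10 even; l₃=3∈[1,7].
(2·3+1)(2·4+1)(2·3+1) = 441
Δ: 4! 2! 4! / 11! → 1/34650
sum: t=1:−1/72 t=2:+1/16 t=3:−1/72 = 5/144
3j²(3 4 3; 0 0 0) = Δ·Π!·Σ² = 2/77  (sign -1)
sum: t=0:+1/1152 = 1/1152
3j²(3 4 3; 3 0 -3) = Δ·Π!·Σ² = 1/154  (sign +1)
combine: 4πI² = 441·2/77·1/154 = 9/121
take √, sign -1: I = -0.07693494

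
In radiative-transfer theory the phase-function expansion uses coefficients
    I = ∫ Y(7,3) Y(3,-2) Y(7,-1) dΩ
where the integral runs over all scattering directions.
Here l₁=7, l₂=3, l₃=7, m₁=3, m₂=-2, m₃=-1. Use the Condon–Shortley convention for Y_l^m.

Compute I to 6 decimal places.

0.000000

L=17 odd ⇒ parity kills the (l;000) factor ⇒ I = 0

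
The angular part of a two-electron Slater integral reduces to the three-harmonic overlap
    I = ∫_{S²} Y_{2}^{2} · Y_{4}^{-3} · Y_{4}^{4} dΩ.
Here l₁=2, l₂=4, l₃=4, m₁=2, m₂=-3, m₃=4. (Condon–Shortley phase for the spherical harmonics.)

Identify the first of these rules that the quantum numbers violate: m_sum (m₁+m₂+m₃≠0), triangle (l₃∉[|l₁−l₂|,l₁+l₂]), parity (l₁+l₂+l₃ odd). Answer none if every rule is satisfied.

azimuthal sum: 2 − 3 + 4 = 3  ✗
2 ≤ 4 ≤ 6 (triangle on l)
L = 2 + 4 + 4 = 10 (even)

m_sum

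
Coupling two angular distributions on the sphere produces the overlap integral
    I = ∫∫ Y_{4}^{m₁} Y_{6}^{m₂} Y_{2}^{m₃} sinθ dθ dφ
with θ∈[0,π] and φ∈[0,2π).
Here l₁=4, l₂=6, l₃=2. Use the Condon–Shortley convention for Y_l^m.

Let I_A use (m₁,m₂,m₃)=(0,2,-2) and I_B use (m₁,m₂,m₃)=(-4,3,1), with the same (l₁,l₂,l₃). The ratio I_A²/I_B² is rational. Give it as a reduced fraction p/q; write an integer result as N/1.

Same 4,6,2: normalisation and zero-m 3j drop out of the ratio.
A: Δ: 8! 0! 4! / 13! → 1/6435; sum: t=4:+1/13824 = 1/13824; 3j²(4 6 2; 0 2 -2) = Δ·Π!·Σ² = 14/1287  (sign +1)
B: Δ: 8! 0! 4! / 13! → 1/6435; sum: t=8:+1/241920 = 1/241920; 3j²(4 6 2; -4 3 1) = Δ·Π!·Σ² = 1/715  (sign -1)
I_A²/I_B² = (14/1287)/(1/715) = 70/9

70/9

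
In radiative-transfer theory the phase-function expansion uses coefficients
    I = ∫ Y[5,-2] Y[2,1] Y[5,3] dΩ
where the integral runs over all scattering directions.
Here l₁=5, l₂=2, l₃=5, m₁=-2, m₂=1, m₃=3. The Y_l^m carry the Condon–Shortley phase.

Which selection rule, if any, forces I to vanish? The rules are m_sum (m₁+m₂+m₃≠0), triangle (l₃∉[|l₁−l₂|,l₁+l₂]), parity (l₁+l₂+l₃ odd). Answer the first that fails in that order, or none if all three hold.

m_sum

m₁+m₂+m₃ = -2 + 1 + 3 = 2  ✗
triangle: |5−2|=3 ≤ l₃=5 ≤ 5+2=7
parity: l₁+l₂+l₃ = 12 is even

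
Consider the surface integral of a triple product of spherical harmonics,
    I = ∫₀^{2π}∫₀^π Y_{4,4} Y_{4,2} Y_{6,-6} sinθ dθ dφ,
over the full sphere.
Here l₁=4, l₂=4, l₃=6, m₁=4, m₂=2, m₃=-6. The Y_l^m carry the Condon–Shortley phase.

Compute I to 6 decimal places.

Rules hold: Σm=0, L=14 even, 0≤6≤8.
N = 9·9·13 = 1053
Δ = 2!·6!·6!/15! = 1/1261260
Racah Σ t=0..2: t=0:+1/4608 t=1:−1/1296 t=2:+1/4608 = -7/20736
⇒ 3j(4 4 6; 0 0 0)² = 20/1287, sgn -1
Racah Σ t=0..0: t=0:+1/1036800 = 1/1036800
⇒ 3j(4 4 6; 4 2 -6)² = 4/195, sgn +1
4πI² = N·(3j₀)²·(3jₘ)² = 48/143
I = -1·√(0.335664/4π) = -0.16343598

-0.163436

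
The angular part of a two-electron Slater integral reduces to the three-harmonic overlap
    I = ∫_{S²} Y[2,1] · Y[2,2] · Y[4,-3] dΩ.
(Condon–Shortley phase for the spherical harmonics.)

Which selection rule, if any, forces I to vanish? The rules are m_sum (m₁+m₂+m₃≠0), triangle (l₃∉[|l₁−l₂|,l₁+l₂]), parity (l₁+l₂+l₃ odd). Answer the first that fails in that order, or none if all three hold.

azimuthal sum: 1 + 2 − 3 = 0  ✓
0 ≤ 4 ≤ 4 (triangle on l)  ✓
L = 2 + 2 + 4 = 8 (even)  ✓

none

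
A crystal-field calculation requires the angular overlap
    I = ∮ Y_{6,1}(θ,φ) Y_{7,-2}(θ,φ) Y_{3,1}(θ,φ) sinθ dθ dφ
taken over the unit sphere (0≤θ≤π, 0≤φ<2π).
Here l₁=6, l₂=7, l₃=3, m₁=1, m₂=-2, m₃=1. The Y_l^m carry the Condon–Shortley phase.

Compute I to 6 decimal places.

Rules hold: Σm=0, L=16 even, 1≤3≤13.
N = 13·15·7 = 1365
Δ = 10!·2!·4!/17! = 1/2042040
Racah Σ t=4..6: t=4:+1/207360 t=5:−1/57600 t=6:+1/207360 = -1/129600
⇒ 3j(6 7 3; 0 0 0)² = 168/12155, sgn +1
Racah Σ t=3..5: t=3:−1/241920 t=4:+1/103680 t=5:−1/691200 = 59/14515200
⇒ 3j(6 7 3; 1 -2 1)² = 3481/340340, sgn +1
4πI² = N·(3j₀)²·(3jₘ)² = 438606/2272985
I = +1·√(0.192965/4π) = 0.12391791

0.123918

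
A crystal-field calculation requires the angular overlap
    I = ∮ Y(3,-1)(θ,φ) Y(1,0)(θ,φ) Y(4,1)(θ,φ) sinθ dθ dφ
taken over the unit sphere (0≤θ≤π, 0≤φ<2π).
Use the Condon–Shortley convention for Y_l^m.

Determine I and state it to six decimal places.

-0.238414

Checks pass: Σm=0; 8 even; l₃=4∈[2,4].
(2·3+1)(2·1+1)(2·4+1) = 189
Δ: 0! 6! 2! / 9! → 1/252
sum: t=0:+1/36 = 1/36
3j²(3 1 4; 0 0 0) = Δ·Π!·Σ² = 4/63  (sign +1)
sum: t=0:+1/48 = 1/48
3j²(3 1 4; -1 0 1) = Δ·Π!·Σ² = 5/84  (sign -1)
combine: 4πI² = 189·4/63·5/84 = 5/7
take √, sign -1: I = -0.23841361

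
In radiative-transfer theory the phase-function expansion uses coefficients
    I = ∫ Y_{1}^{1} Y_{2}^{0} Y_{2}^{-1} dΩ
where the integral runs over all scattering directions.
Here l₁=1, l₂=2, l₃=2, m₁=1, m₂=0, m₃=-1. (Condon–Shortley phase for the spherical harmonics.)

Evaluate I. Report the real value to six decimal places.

0.000000

L=5 odd ⇒ parity kills the (l;000) factor ⇒ I = 0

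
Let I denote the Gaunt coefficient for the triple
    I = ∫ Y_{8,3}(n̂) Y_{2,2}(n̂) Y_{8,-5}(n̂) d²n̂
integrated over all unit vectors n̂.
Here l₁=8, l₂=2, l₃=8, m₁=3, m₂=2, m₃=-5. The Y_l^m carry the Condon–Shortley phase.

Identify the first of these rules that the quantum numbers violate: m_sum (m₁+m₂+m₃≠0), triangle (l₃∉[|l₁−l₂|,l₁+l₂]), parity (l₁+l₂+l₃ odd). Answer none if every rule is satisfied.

none

azimuthal sum: 3 + 2 − 5 = 0  ✓
6 ≤ 8 ≤ 10 (triangle on l)  ✓
L = 8 + 2 + 8 = 18 (even)  ✓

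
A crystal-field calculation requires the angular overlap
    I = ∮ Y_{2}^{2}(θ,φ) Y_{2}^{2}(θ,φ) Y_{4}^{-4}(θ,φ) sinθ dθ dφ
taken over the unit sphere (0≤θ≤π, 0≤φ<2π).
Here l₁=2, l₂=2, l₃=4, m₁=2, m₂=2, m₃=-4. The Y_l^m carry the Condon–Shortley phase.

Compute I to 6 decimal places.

0.337168

Checks pass: Σm=0; 8 even; l₃=4∈[0,4].
(2·2+1)(2·2+1)(2·4+1) = 225
Δ: 0! 4! 4! / 9! → 1/630
sum: t=0:+1/16 = 1/16
3j²(2 2 4; 0 0 0) = Δ·Π!·Σ² = 2/35  (sign +1)
sum: t=0:+1/576 = 1/576
3j²(2 2 4; 2 2 -4) = Δ·Π!·Σ² = 1/9  (sign +1)
combine: 4πI² = 225·2/35·1/9 = 10/7
take √, sign +1: I = 0.33716777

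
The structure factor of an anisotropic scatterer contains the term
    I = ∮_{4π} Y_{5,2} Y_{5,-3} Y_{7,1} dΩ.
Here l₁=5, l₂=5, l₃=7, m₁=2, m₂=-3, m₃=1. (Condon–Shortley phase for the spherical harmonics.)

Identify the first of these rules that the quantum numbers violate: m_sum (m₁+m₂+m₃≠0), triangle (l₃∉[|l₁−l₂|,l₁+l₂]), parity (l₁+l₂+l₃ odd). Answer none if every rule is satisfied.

m₁+m₂+m₃ = 2 − 3 + 1 = 0  ✓
triangle: |5−5|=0 ≤ l₃=7 ≤ 5+5=10  ✓
parity: l₁+l₂+l₃ = 17 is odd  ✗

parity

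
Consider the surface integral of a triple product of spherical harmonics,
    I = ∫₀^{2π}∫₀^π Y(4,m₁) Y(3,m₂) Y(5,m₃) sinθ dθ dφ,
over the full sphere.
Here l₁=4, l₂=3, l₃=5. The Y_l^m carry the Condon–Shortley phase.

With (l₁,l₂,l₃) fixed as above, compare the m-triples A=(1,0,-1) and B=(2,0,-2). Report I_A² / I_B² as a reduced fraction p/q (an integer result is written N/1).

l's match ⇒ only the (l;m) 3-j factors differ between A and B.
A: triangle coeff Δ(4,3,5) = 1/180180; Σ_t [0,2]: t=0:+1/432 t=1:−1/192 t=2:+1/1440 = -19/8640; (3j)²=361/30030 [(4 3 5; 1 0 -1)], sign=-1
B: triangle coeff Δ(4,3,5) = 1/180180; Σ_t [0,2]: t=0:+1/576 t=1:−1/480 t=2:+1/8640 = -1/4320; (3j)²=1/2145 [(4 3 5; 2 0 -2)], sign=+1
I_A²/I_B² = (361/30030)/(1/2145) = 361/14

361/14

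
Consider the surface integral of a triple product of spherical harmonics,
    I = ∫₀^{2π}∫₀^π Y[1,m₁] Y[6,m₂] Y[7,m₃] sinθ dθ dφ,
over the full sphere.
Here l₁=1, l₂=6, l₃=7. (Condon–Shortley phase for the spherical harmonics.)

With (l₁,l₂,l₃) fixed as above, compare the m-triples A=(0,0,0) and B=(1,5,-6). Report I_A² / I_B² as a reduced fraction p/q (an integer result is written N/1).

49/78

Shared (l₁,l₂,l₃)=(1,6,7): N and (l;000)² cancel in I_A²/I_B².
A: Δ = 0!·2!·12!/15! = 1/1365; Racah Σ t=0..0: t=0:+1/518400 = 1/518400; ⇒ 3j(1 6 7; 0 0 0)² = 7/195, sgn -1
B: Δ = 0!·2!·12!/15! = 1/1365; Racah Σ t=0..0: t=0:+1/79833600 = 1/79833600; ⇒ 3j(1 6 7; 1 5 -6)² = 2/35, sgn -1
I_A²/I_B² = (7/195)/(2/35) = 49/78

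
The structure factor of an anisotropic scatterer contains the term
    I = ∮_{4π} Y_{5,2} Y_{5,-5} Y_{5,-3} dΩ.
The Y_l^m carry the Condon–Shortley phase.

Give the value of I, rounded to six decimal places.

0.000000

m-sum = 2 − 5 − 3 = -6 ≠ 0 ⇒ I = 0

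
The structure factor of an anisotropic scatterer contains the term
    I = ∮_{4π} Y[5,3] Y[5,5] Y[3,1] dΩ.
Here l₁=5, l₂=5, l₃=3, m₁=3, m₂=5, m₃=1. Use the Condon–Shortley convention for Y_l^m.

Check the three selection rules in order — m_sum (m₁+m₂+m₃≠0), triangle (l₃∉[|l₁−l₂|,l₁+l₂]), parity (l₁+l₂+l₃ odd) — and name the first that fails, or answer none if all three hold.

m_sum

azimuthal sum: 3 + 5 + 1 = 9  ✗
0 ≤ 3 ≤ 10 (triangle on l)
L = 5 + 5 + 3 = 13 (odd)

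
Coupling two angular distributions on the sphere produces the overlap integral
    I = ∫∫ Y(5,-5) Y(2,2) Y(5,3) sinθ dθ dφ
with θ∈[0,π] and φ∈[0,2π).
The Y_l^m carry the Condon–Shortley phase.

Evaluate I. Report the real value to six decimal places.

Checks pass: Σm=0; 12 even; l₃=5∈[3,7].
(2·5+1)(2·2+1)(2·5+1) = 605
Δ: 2! 8! 2! / 13! → 1/38610
sum: t=0:+1/2880 t=1:−1/576 t=2:+1/2880 = -1/960
3j²(5 2 5; 0 0 0) = Δ·Π!·Σ² = 10/429  (sign +1)
sum: t=2:+1/161280 = 1/161280
3j²(5 2 5; -5 2 3) = Δ·Π!·Σ² = 1/143  (sign +1)
combine: 4πI² = 605·10/429·1/143 = 50/507
take √, sign +1: I = 0.08858824

0.088588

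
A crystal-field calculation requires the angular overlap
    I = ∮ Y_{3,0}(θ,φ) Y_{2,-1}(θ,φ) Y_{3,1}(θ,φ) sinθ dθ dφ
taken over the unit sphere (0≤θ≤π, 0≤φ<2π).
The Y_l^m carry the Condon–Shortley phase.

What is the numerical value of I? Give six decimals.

Rules hold: Σm=0, L=8 even, 1≤3≤5.
N = 7·5·7 = 245
Δ = 2!·4!·2!/9! = 1/3780
Racah Σ t=0..2: t=0:+1/24 t=1:−1/4 t=2:+1/24 = -1/6
⇒ 3j(3 2 3; 0 0 0)² = 4/105, sgn +1
Racah Σ t=0..1: t=0:+1/12 t=1:−1/8 = -1/24
⇒ 3j(3 2 3; 0 -1 1)² = 1/210, sgn -1
4πI² = N·(3j₀)²·(3jₘ)² = 2/45
I = -1·√(0.0444444/4π) = -0.05947080

-0.059471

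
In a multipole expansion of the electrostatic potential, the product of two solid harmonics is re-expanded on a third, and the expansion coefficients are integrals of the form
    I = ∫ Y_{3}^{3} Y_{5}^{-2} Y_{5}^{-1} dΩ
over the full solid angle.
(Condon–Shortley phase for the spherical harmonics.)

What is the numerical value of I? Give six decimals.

0.000000

Σlᵢ=13 odd — θ-integrand is odd under cosθ→−cosθ; I=0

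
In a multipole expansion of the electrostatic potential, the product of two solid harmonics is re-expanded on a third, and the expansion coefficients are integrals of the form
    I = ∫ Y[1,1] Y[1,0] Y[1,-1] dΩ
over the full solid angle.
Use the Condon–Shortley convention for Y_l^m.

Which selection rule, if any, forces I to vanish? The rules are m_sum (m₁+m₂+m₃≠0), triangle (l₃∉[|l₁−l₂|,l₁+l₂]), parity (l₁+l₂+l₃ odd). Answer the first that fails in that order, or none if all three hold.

parity

azimuthal sum: 1 + 0 − 1 = 0  ✓
0 ≤ 1 ≤ 2 (triangle on l)  ✓
L = 1 + 1 + 1 = 3 (odd)  ✗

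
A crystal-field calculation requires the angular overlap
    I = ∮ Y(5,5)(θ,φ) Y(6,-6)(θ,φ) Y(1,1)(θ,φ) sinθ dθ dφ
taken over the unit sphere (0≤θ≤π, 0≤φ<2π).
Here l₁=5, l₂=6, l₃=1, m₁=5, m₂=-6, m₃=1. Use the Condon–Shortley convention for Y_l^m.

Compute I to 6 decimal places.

0.331940

m-sum 0 ✓  L=12 even ✓  1≤1≤11 ✓
Π(2lᵢ+1) = 11×13×3 = 429
triangle coeff Δ(5,6,1) = 1/858
Σ_t [5,5]: t=5:−1/14400 = -1/14400
(3j)²=6/143 [(5 6 1; 0 0 0)], sign=+1
Σ_t [0,0]: t=0:+1/7257600 = 1/7257600
(3j)²=1/13 [(5 6 1; 5 -6 1)], sign=+1
⇒ 4πI² = 18/13
I = (+1)√(18/13/(4π)) = 0.33194004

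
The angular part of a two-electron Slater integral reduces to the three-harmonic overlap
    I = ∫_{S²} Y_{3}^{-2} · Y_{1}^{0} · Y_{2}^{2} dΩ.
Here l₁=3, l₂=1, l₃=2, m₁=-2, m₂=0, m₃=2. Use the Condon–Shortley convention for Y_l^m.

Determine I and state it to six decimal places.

0.184674

m-sum 0 ✓  L=6 even ✓  2≤2≤4 ✓
Π(2lᵢ+1) = 7×3×5 = 105
triangle coeff Δ(3,1,2) = 1/105
Σ_t [1,1]: t=1:−1/4 = -1/4
(3j)²=3/35 [(3 1 2; 0 0 0)], sign=-1
Σ_t [1,1]: t=1:−1/24 = -1/24
(3j)²=1/21 [(3 1 2; -2 0 2)], sign=-1
⇒ 4πI² = 3/7
I = (+1)√(3/7/(4π)) = 0.18467439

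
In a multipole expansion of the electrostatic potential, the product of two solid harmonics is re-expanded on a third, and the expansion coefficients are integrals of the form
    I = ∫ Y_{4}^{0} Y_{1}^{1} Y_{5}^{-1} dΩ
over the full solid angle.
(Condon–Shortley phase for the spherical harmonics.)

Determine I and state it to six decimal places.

m-sum 0 ✓  L=10 even ✓  3≤5≤5 ✓
Π(2lᵢ+1) = 9×3×11 = 297
triangle coeff Δ(4,1,5) = 1/495
Σ_t [0,0]: t=0:+1/576 = 1/576
(3j)²=5/99 [(4 1 5; 0 0 0)], sign=-1
Σ_t [0,0]: t=0:+1/1152 = 1/1152
(3j)²=1/33 [(4 1 5; 0 1 -1)], sign=+1
⇒ 4πI² = 5/11
I = (-1)√(5/11/(4π)) = -0.19018827

-0.190188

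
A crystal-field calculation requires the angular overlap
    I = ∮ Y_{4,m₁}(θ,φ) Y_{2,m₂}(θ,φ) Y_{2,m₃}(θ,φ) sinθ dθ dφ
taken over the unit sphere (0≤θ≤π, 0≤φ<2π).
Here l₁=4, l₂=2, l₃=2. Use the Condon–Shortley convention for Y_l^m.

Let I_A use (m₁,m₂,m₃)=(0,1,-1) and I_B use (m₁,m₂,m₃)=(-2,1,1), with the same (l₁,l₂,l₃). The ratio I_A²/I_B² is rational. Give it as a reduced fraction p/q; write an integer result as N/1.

Same 4,2,2: normalisation and zero-m 3j drop out of the ratio.
A: Δ: 4! 4! 0! / 9! → 1/630; sum: t=3:−1/36 = -1/36; 3j²(4 2 2; 0 1 -1) = Δ·Π!·Σ² = 8/315  (sign +1)
B: Δ: 4! 4! 0! / 9! → 1/630; sum: t=3:−1/36 = -1/36; 3j²(4 2 2; -2 1 1) = Δ·Π!·Σ² = 4/63  (sign +1)
I_A²/I_B² = (8/315)/(4/63) = 2/5

2/5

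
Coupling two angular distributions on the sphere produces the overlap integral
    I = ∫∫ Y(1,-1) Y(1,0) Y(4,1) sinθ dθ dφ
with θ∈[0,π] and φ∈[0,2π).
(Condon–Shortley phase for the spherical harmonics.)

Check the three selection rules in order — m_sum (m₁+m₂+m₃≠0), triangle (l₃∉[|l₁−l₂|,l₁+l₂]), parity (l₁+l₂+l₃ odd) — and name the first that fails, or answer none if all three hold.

triangle

m₁+m₂+m₃ = -1 + 0 + 1 = 0  ✓
triangle: |1−1|=0 ≤ l₃=4 ≤ 1+1=2  ✗
parity: l₁+l₂+l₃ = 6 is even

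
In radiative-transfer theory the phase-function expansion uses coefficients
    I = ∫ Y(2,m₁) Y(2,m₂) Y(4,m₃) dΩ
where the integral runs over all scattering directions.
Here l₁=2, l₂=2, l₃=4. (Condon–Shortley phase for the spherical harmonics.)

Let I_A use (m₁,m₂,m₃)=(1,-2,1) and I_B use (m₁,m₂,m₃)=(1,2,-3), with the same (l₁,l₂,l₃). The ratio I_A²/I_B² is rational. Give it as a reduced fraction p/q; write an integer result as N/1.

Same 2,2,4: normalisation and zero-m 3j drop out of the ratio.
A: Δ: 0! 4! 4! / 9! → 1/630; sum: t=0:+1/144 = 1/144; 3j²(2 2 4; 1 -2 1) = Δ·Π!·Σ² = 1/126  (sign -1)
B: Δ: 0! 4! 4! / 9! → 1/630; sum: t=0:+1/144 = 1/144; 3j²(2 2 4; 1 2 -3) = Δ·Π!·Σ² = 1/18  (sign -1)
I_A²/I_B² = (1/126)/(1/18) = 1/7

1/7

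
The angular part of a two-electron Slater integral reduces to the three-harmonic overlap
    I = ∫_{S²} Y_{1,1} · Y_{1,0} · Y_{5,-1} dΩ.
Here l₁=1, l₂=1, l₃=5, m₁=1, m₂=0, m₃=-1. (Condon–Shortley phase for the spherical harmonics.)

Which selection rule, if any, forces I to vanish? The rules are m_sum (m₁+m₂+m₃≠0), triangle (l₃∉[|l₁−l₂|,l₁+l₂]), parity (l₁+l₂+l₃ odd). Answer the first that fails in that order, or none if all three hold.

Σmᵢ = 0  ✓
l₃∈[|l₁−l₂|,l₁+l₂]=[0,2], have l₃=5  ✗
Σlᵢ = 7 ⇒ odd

triangle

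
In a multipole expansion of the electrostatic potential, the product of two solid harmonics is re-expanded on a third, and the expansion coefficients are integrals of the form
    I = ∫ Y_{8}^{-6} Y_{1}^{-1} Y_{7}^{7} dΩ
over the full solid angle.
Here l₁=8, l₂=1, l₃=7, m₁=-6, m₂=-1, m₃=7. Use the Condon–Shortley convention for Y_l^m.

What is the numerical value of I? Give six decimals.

0.030597

Rules hold: Σm=0, L=16 even, 7≤7≤9.
N = 17·3·15 = 765
Δ = 2!·14!·0!/17! = 1/2040
Racah Σ t=1..1: t=1:−1/25401600 = -1/25401600
⇒ 3j(8 1 7; 0 0 0)² = 8/255, sgn +1
Racah Σ t=0..0: t=0:+1/174356582400 = 1/174356582400
⇒ 3j(8 1 7; -6 -1 7)² = 1/2040, sgn +1
4πI² = N·(3j₀)²·(3jₘ)² = 1/85
I = +1·√(0.0117647/4π) = 0.03059748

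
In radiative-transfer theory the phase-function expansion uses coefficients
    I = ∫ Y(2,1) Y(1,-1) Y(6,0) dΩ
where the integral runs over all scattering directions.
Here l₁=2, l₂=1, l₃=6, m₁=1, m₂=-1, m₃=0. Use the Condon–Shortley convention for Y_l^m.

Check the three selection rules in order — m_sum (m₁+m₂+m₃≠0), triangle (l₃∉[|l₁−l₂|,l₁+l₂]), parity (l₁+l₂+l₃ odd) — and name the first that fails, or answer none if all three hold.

m₁+m₂+m₃ = 1 − 1 + 0 = 0  ✓
triangle: |2−1|=1 ≤ l₃=6 ≤ 2+1=3  ✗
parity: l₁+l₂+l₃ = 9 is odd

triangle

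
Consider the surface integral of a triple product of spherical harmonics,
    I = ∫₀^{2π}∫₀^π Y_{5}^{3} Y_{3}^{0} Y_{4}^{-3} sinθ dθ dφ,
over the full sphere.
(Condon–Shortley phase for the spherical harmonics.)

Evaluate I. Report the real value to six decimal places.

0.103862

Checks pass: Σm=0; 12 even; l₃=4∈[2,8].
(2·5+1)(2·3+1)(2·4+1) = 693
Δ: 4! 6! 2! / 13! → 1/180180
sum: t=1:−1/576 t=2:+1/144 t=3:−1/576 = 1/288
3j²(5 3 4; 0 0 0) = Δ·Π!·Σ² = 20/1001  (sign +1)
sum: t=1:−1/1440 t=2:+1/2880 = -1/2880
3j²(5 3 4; 3 0 -3) = Δ·Π!·Σ² = 7/715  (sign +1)
combine: 4πI² = 693·20/1001·7/715 = 252/1859
take √, sign +1: I = 0.10386175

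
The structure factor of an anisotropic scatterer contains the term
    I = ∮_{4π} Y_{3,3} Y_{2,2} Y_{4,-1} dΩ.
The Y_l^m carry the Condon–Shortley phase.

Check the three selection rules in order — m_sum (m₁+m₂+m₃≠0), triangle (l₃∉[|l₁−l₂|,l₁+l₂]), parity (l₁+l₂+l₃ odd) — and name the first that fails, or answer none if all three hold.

m_sum

azimuthal sum: 3 + 2 − 1 = 4  ✗
1 ≤ 4 ≤ 5 (triangle on l)
L = 3 + 2 + 4 = 9 (odd)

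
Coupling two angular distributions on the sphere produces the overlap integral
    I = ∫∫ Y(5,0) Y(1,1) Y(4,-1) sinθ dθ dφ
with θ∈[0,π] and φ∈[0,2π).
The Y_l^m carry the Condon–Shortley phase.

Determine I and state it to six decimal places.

0.155288

Rules hold: Σm=0, L=10 even, 4≤4≤6.
N = 11·3·9 = 297
Δ = 2!·8!·0!/11! = 1/495
Racah Σ t=1..1: t=1:−1/576 = -1/576
⇒ 3j(5 1 4; 0 0 0)² = 5/99, sgn -1
Racah Σ t=2..2: t=2:+1/1440 = 1/1440
⇒ 3j(5 1 4; 0 1 -1)² = 2/99, sgn -1
4πI² = N·(3j₀)²·(3jₘ)² = 10/33
I = +1·√(0.30303/4π) = 0.15528807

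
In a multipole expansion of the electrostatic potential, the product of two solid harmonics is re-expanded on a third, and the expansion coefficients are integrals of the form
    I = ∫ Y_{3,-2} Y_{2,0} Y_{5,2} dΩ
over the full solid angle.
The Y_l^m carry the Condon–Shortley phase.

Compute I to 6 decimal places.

0.190188

Rules hold: Σm=0, L=10 even, 1≤5≤5.
N = 7·5·11 = 385
Δ = 0!·6!·4!/11! = 1/2310
Racah Σ t=0..0: t=0:+1/144 = 1/144
⇒ 3j(3 2 5; 0 0 0)² = 10/231, sgn -1
Racah Σ t=0..0: t=0:+1/480 = 1/480
⇒ 3j(3 2 5; -2 0 2)² = 3/110, sgn -1
4πI² = N·(3j₀)²·(3jₘ)² = 5/11
I = +1·√(0.454545/4π) = 0.19018827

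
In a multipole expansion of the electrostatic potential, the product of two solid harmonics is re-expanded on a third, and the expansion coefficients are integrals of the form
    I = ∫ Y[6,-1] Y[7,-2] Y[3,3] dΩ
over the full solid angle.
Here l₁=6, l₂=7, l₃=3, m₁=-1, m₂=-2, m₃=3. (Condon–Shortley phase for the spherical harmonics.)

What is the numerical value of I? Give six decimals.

Checks pass: Σm=0; 16 even; l₃=3∈[1,13].
(2·6+1)(2·7+1)(2·3+1) = 1365
Δ: 10! 2! 4! / 17! → 1/2042040
sum: t=4:+1/207360 t=5:−1/57600 t=6:+1/207360 = -1/129600
3j²(6 7 3; 0 0 0) = Δ·Π!·Σ² = 168/12155  (sign +1)
sum: t=5:−1/691200 = -1/691200
3j²(6 7 3; -1 -2 3) = Δ·Π!·Σ² = 189/9724  (sign -1)
combine: 4πI² = 1365·168/12155·189/9724 = 166698/454597
take √, sign -1: I = -0.17082325

-0.170823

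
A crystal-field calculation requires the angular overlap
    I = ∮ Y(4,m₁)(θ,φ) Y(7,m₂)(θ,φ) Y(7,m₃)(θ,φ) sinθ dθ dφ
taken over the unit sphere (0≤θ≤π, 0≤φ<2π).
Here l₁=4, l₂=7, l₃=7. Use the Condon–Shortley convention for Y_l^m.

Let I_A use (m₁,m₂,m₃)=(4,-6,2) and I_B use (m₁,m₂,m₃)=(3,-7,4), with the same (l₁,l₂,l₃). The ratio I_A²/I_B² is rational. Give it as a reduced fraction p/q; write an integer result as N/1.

50/77

Shared (l₁,l₂,l₃)=(4,7,7): N and (l;000)² cancel in I_A²/I_B².
A: Δ = 4!·4!·10!/19! = 1/58198140; Racah Σ t=0..0: t=0:+1/209018880 = 1/209018880; ⇒ 3j(4 7 7; 4 -6 2)² = 25/5814, sgn -1
B: Δ = 4!·4!·10!/19! = 1/58198140; Racah Σ t=0..0: t=0:+1/522547200 = 1/522547200; ⇒ 3j(4 7 7; 3 -7 4)² = 77/11628, sgn -1
I_A²/I_B² = (25/5814)/(77/11628) = 50/77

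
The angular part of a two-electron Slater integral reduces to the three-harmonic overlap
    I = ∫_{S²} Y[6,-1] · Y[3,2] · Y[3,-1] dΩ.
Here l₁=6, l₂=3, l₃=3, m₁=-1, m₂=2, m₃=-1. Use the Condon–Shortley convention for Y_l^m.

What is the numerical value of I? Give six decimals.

Rules hold: Σm=0, L=12 even, 3≤3≤9.
N = 13·7·7 = 637
Δ = 6!·6!·0!/13! = 1/12012
Racah Σ t=3..3: t=3:−1/1296 = -1/1296
⇒ 3j(6 3 3; 0 0 0)² = 100/3003, sgn +1
Racah Σ t=5..5: t=5:−1/5760 = -1/5760
⇒ 3j(6 3 3; -1 2 -1)² = 5/572, sgn -1
4πI² = N·(3j₀)²·(3jₘ)² = 875/4719
I = -1·√(0.185421/4π) = -0.12147142

-0.121471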